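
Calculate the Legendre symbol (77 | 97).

-1

Reciprocity: 77 ≡ 1 and 97 ≡ 1 (mod 4), so (77/97) = +(97/77).
Reduce top mod 77: now compute (20/77).
Pull out 2^2: since 77 ≡ 5 (mod 8), (2/77) = -1, so (2/77)^2 = +1.
Reciprocity: 5 ≡ 1 and 77 ≡ 1 (mod 4), so (5/77) = +(77/5).
Reduce top mod 5: now compute (2/5).
Pull out 2: since 5 ≡ 5 (mod 8), (2/5) = -1.
Reached (1/5) = 1. Collecting the sign flips along the way, the symbol is -1.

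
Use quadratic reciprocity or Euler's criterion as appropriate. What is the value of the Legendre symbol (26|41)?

-1

Pull out 2: since 41 ≡ 1 (mod 8), (2/41) = +1.
Reciprocity: 13 ≡ 1 and 41 ≡ 1 (mod 4), so (13/41) = +(41/13).
Reduce top mod 13: now compute (2/13).
Pull out 2: since 13 ≡ 5 (mod 8), (2/13) = -1.
Reached (1/13) = 1. Collecting the sign flips along the way, the symbol is -1.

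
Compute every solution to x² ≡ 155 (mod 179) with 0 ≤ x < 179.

79, 100

Since 179 ≡ 3 (mod 4), a square root of 155 is 155^((179+1)/4) = 155^45 mod 179.
Repeated squaring: 155^2≡39, 155^4≡89, 155^8≡45, 155^16≡56, 155^32≡93 (mod 179).
155^45 = 155^(32+8+4+1) ≡ 100 (mod 179).
Check: 100² = 10000 ≡ 155 (mod 179). The two roots are 79 and 100.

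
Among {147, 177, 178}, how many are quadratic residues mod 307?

1

(147/307) = -1 → non-residue.
(177/307) = +1 → QR.
(178/307) = -1 → non-residue.
Total quadratic residues among the 3: 1.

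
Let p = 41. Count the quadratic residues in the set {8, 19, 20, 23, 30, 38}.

(8/41) = +1 → QR.
(19/41) = -1 → non-residue.
(20/41) = +1 → QR.
(23/41) = +1 → QR.
(30/41) = -1 → non-residue.
(38/41) = -1 → non-residue.
Total quadratic residues among the 6: 3.

3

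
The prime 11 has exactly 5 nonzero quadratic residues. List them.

1,3,4,5,9

Square k = 1,…,5 (k and 11−k give the same square):
1²=1, 2²=4, 3²=9, 4²≡5, 5²≡3 (mod 11).
So the quadratic residues mod 11 are {1, 3, 4, 5, 9}.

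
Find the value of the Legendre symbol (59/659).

Euler's criterion: (59/659) ≡ 59^329 (mod 659).
59^2 ≡ 186 (mod 659)
59^4 ≡ 328 (mod 659)
59^8 ≡ 167 (mod 659)
59^16 ≡ 211 (mod 659)
59^32 ≡ 368 (mod 659)
59^64 ≡ 329 (mod 659)
59^128 ≡ 165 (mod 659)
59^256 ≡ 206 (mod 659)
59^329 = 59^(256+64+8+1) ≡ 1 (mod 659).
Result is 1, so (59/659) = 1.

1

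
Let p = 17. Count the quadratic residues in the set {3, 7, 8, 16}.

(3/17) = -1 → non-residue.
(7/17) = -1 → non-residue.
(8/17) = +1 → QR.
(16/17) = +1 → QR.
Total quadratic residues among the 4: 2.

2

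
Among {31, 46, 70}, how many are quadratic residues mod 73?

(31/73) = -1 → non-residue.
(46/73) = +1 → QR.
(70/73) = +1 → QR.
Total quadratic residues among the 3: 2.

2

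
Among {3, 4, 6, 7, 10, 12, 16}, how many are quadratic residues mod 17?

2

(3/17) = -1 → non-residue.
(4/17) = +1 → QR.
(6/17) = -1 → non-residue.
(7/17) = -1 → non-residue.
(10/17) = -1 → non-residue.
(12/17) = -1 → non-residue.
(16/17) = +1 → QR.
Total quadratic residues among the 7: 2.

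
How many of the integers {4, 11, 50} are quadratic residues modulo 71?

(4/71) = +1 → QR.
(11/71) = -1 → non-residue.
(50/71) = +1 → QR.
Total quadratic residues among the 3: 2.

2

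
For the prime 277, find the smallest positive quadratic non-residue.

2

(2/277) = −1, so 2 is the smallest positive non-residue mod 277.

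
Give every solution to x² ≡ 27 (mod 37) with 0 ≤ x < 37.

37 ≡ 1 (mod 4), so we find a root by search.
Trying successive values, 8² = 64 ≡ 27 (mod 37). The other root is 37 − 8 = 29.

8, 29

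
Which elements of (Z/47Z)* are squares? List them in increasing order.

1,2,3,4,6,7,8,9,12,14,16,17,18,21,24,25,27,28,32,34,36,37,42

Square k = 1,…,23 (k and 47−k give the same square):
1²=1, 2²=4, 3²=9, 4²=16, 5²=25, 6²=36, 7²≡2, 8²≡17, 9²≡34, 10²≡6, 11²≡27, 12²≡3, 13²≡28, 14²≡8, 15²≡37, 16²≡21, 17²≡7, 18²≡42, 19²≡32, 20²≡24, 21²≡18, 22²≡14, 23²≡12 (mod 47).
So the quadratic residues mod 47 are {1, 2, 3, 4, 6, 7, 8, 9, 12, 14, 16, 17, 18, 21, 24, 25, 27, 28, 32, 34, 36, 37, 42}.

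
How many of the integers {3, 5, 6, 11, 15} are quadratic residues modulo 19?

(3/19) = -1 → non-residue.
(5/19) = +1 → QR.
(6/19) = +1 → QR.
(11/19) = +1 → QR.
(15/19) = -1 → non-residue.
Total quadratic residues among the 5: 3.

3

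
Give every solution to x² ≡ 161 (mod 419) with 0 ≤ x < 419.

202, 217

Since 419 ≡ 3 (mod 4), a square root of 161 is 161^((419+1)/4) = 161^105 mod 419.
Repeated squaring: 161^2≡362, 161^4≡316, 161^8≡134, 161^16≡358, 161^32≡369, 161^64≡405 (mod 419).
161^105 = 161^(64+32+8+1) ≡ 202 (mod 419).
Check: 202² = 40804 ≡ 161 (mod 419). The two roots are 202 and 217.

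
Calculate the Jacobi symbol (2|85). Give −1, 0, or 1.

Pull out 2: since 85 ≡ 5 (mod 8), (2/85) = -1.
Reached (1/85) = 1. Collecting the sign flips along the way, the symbol is -1.

-1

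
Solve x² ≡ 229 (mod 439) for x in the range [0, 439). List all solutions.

163, 276

Since 439 ≡ 3 (mod 4), a square root of 229 is 229^((439+1)/4) = 229^110 mod 439.
Repeated squaring: 229^2≡200, 229^4≡51, 229^8≡406, 229^16≡211, 229^32≡182, 229^64≡199 (mod 439).
229^110 = 229^(64+32+8+4+2) ≡ 276 (mod 439).
Check: 276² = 76176 ≡ 229 (mod 439). The two roots are 163 and 276.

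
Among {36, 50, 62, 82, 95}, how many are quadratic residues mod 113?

5

(36/113) = +1 → QR.
(50/113) = +1 → QR.
(62/113) = +1 → QR.
(82/113) = +1 → QR.
(95/113) = +1 → QR.
Total quadratic residues among the 5: 5.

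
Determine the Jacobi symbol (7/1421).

0

Reciprocity: 7 ≡ 3 and 1421 ≡ 1 (mod 4), so (7/1421) = +(1421/7).
Reduce top mod 7: now compute (0/7).
Top reduces to 0: gcd > 1, so the symbol is 0.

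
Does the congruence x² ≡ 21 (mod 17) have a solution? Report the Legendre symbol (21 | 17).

First reduce: 21 ≡ 4 (mod 17).
Pull out 2^2: since 17 ≡ 1 (mod 8), (2/17) = +1, so (2/17)^2 = +1.
Reached (1/17) = 1. Collecting the sign flips along the way, the symbol is +1.

1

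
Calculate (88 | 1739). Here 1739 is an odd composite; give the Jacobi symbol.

Pull out 2^3: since 1739 ≡ 3 (mod 8), (2/1739) = -1, so (2/1739)^3 = -1.
Reciprocity: 11 ≡ 3 and 1739 ≡ 3 (mod 4), so (11/1739) = −(1739/11).
Reduce top mod 11: now compute (1/11).
Reached (1/11) = 1. Collecting the sign flips along the way, the symbol is +1.

1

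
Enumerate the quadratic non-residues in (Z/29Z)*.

Square k = 1,…,14 (k and 29−k give the same square):
1²=1, 2²=4, 3²=9, 4²=16, 5²=25, 6²≡7, 7²≡20, 8²≡6, 9²≡23, 10²≡13, 11²≡5, 12²≡28, 13²≡24, 14²≡22 (mod 29).
The residues are {1, 4, 5, 6, 7, 9, 13, 16, 20, 22, 23, 24, 25, 28}; the non-residues are the remaining 14 nonzero classes.

2, 3, 8, 10, 11, 12, 14, 15, 17, 18, 19, 21, 26, 27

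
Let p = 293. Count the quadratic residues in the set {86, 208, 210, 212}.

(86/293) = -1 → non-residue.
(208/293) = -1 → non-residue.
(210/293) = +1 → QR.
(212/293) = +1 → QR.
Total quadratic residues among the 4: 2.

2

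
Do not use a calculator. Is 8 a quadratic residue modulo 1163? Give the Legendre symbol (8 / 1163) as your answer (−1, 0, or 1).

-1

Pull out 2^3: since 1163 ≡ 3 (mod 8), (2/1163) = -1, so (2/1163)^3 = -1.
Reached (1/1163) = 1. Collecting the sign flips along the way, the symbol is -1.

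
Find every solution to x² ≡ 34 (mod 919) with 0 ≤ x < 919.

Since 919 ≡ 3 (mod 4), a square root of 34 is 34^((919+1)/4) = 34^230 mod 919.
Repeated squaring: 34^2≡237, 34^4≡110, 34^8≡153, 34^16≡434, 34^32≡880, 34^64≡602, 34^128≡318 (mod 919).
34^230 = 34^(128+64+32+4+2) ≡ 318 (mod 919).
Check: 318² = 101124 ≡ 34 (mod 919). The two roots are 318 and 601.

318, 601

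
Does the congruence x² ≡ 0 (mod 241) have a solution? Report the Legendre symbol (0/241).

Top reduces to 0: gcd > 1, so the symbol is 0.

0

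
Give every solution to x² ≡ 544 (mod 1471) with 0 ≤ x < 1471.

Since 1471 ≡ 3 (mod 4), a square root of 544 is 544^((1471+1)/4) = 544^368 mod 1471.
Repeated squaring: 544^2≡265, 544^4≡1088, 544^8≡1060, 544^16≡1227, 544^32≡696, 544^64≡457, 544^128≡1438, 544^256≡1089 (mod 1471).
544^368 = 544^(256+64+32+16) ≡ 298 (mod 1471).
Check: 298² = 88804 ≡ 544 (mod 1471). The two roots are 298 and 1173.

298, 1173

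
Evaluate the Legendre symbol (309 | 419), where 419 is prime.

-1

Reciprocity: 309 ≡ 1 and 419 ≡ 3 (mod 4), so (309/419) = +(419/309).
Reduce top mod 309: now compute (110/309).
Pull out 2: since 309 ≡ 5 (mod 8), (2/309) = -1.
Reciprocity: 55 ≡ 3 and 309 ≡ 1 (mod 4), so (55/309) = +(309/55).
Reduce top mod 55: now compute (34/55).
Pull out 2: since 55 ≡ 7 (mod 8), (2/55) = +1.
Reciprocity: 17 ≡ 1 and 55 ≡ 3 (mod 4), so (17/55) = +(55/17).
Reduce top mod 17: now compute (4/17).
Pull out 2^2: since 17 ≡ 1 (mod 8), (2/17) = +1, so (2/17)^2 = +1.
Reached (1/17) = 1. Collecting the sign flips along the way, the symbol is -1.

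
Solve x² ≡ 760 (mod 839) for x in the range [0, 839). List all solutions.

Since 839 ≡ 3 (mod 4), a square root of 760 is 760^((839+1)/4) = 760^210 mod 839.
Repeated squaring: 760^2≡368, 760^4≡345, 760^8≡726, 760^16≡184, 760^32≡296, 760^64≡360, 760^128≡394 (mod 839).
760^210 = 760^(128+64+16+2) ≡ 482 (mod 839).
Check: 482² = 232324 ≡ 760 (mod 839). The two roots are 357 and 482.

357, 482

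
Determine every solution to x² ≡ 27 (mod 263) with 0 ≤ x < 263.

69, 194

Since 263 ≡ 3 (mod 4), a square root of 27 is 27^((263+1)/4) = 27^66 mod 263.
Repeated squaring: 27^2≡203, 27^4≡181, 27^8≡149, 27^16≡109, 27^32≡46, 27^64≡12 (mod 263).
27^66 = 27^(64+2) ≡ 69 (mod 263).
Check: 69² = 4761 ≡ 27 (mod 263). The two roots are 69 and 194.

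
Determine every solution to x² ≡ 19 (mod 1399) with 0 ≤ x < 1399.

506, 893

Since 1399 ≡ 3 (mod 4), a square root of 19 is 19^((1399+1)/4) = 19^350 mod 1399.
Repeated squaring: 19^2≡361, 19^4≡214, 19^8≡1028, 19^16≡539, 19^32≡928, 19^64≡799, 19^128≡457, 19^256≡398 (mod 1399).
19^350 = 19^(256+64+16+8+4+2) ≡ 506 (mod 1399).
Check: 506² = 256036 ≡ 19 (mod 1399). The two roots are 506 and 893.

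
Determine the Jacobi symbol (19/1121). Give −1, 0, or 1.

Reciprocity: 19 ≡ 3 and 1121 ≡ 1 (mod 4), so (19/1121) = +(1121/19).
Reduce top mod 19: now compute (0/19).
Top reduces to 0: gcd > 1, so the symbol is 0.

0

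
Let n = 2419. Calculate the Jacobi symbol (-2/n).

First reduce: -2 ≡ 2417 (mod 2419).
Reciprocity: 2417 ≡ 1 and 2419 ≡ 3 (mod 4), so (2417/2419) = +(2419/2417).
Reduce top mod 2417: now compute (2/2417).
Pull out 2: since 2417 ≡ 1 (mod 8), (2/2417) = +1.
Reached (1/2417) = 1. Collecting the sign flips along the way, the symbol is +1.

1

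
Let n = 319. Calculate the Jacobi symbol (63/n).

Reciprocity: 63 ≡ 3 and 319 ≡ 3 (mod 4), so (63/319) = −(319/63).
Reduce top mod 63: now compute (4/63).
Pull out 2^2: since 63 ≡ 7 (mod 8), (2/63) = +1, so (2/63)^2 = +1.
Reached (1/63) = 1. Collecting the sign flips along the way, the symbol is -1.

-1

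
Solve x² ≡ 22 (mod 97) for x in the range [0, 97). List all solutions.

33, 64

97 ≡ 1 (mod 4), so we find a root by search.
Trying successive values, 33² = 1089 ≡ 22 (mod 97). The other root is 97 − 33 = 64.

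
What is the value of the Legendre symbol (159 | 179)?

Euler's criterion: (159/179) ≡ 159^89 (mod 179).
159^2 ≡ 42 (mod 179)
159^4 ≡ 153 (mod 179)
159^8 ≡ 139 (mod 179)
159^16 ≡ 168 (mod 179)
159^32 ≡ 121 (mod 179)
159^64 ≡ 142 (mod 179)
159^89 = 159^(64+16+8+1) ≡ 178 (mod 179).
Result is 178 ≡ −1, so (159/179) = −1.

-1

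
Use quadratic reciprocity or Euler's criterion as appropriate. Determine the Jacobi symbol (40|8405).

Pull out 2^3: since 8405 ≡ 5 (mod 8), (2/8405) = -1, so (2/8405)^3 = -1.
Reciprocity: 5 ≡ 1 and 8405 ≡ 1 (mod 4), so (5/8405) = +(8405/5).
Reduce top mod 5: now compute (0/5).
Top reduces to 0: gcd > 1, so the symbol is 0.

0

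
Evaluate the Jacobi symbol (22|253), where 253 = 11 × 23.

0

Pull out 2: since 253 ≡ 5 (mod 8), (2/253) = -1.
Reciprocity: 11 ≡ 3 and 253 ≡ 1 (mod 4), so (11/253) = +(253/11).
Reduce top mod 11: now compute (0/11).
Top reduces to 0: gcd > 1, so the symbol is 0.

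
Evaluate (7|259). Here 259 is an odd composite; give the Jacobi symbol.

0

Reciprocity: 7 ≡ 3 and 259 ≡ 3 (mod 4), so (7/259) = −(259/7).
Reduce top mod 7: now compute (0/7).
Top reduces to 0: gcd > 1, so the symbol is 0.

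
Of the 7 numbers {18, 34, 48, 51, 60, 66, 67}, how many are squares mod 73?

3

(18/73) = +1 → QR.
(34/73) = -1 → non-residue.
(48/73) = +1 → QR.
(51/73) = -1 → non-residue.
(60/73) = -1 → non-residue.
(66/73) = -1 → non-residue.
(67/73) = +1 → QR.
Total quadratic residues among the 7: 3.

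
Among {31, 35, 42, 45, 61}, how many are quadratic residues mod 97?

(31/97) = +1 → QR.
(35/97) = +1 → QR.
(42/97) = -1 → non-residue.
(45/97) = -1 → non-residue.
(61/97) = +1 → QR.
Total quadratic residues among the 5: 3.

3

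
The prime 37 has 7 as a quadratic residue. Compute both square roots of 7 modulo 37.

9, 28

37 ≡ 1 (mod 4), so we find a root by search.
Trying successive values, 9² = 81 ≡ 7 (mod 37). The other root is 37 − 9 = 28.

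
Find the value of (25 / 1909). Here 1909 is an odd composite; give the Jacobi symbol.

Reciprocity: 25 ≡ 1 and 1909 ≡ 1 (mod 4), so (25/1909) = +(1909/25).
Reduce top mod 25: now compute (9/25).
Reciprocity: 9 ≡ 1 and 25 ≡ 1 (mod 4), so (9/25) = +(25/9).
Reduce top mod 9: now compute (7/9).
Reciprocity: 7 ≡ 3 and 9 ≡ 1 (mod 4), so (7/9) = +(9/7).
Reduce top mod 7: now compute (2/7).
Pull out 2: since 7 ≡ 7 (mod 8), (2/7) = +1.
Reached (1/7) = 1. Collecting the sign flips along the way, the symbol is +1.

1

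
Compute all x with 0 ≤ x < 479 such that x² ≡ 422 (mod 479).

204, 275

Since 479 ≡ 3 (mod 4), a square root of 422 is 422^((479+1)/4) = 422^120 mod 479.
Repeated squaring: 422^2≡375, 422^4≡278, 422^8≡165, 422^16≡401, 422^32≡336, 422^64≡331 (mod 479).
422^120 = 422^(64+32+16+8) ≡ 275 (mod 479).
Check: 275² = 75625 ≡ 422 (mod 479). The two roots are 204 and 275.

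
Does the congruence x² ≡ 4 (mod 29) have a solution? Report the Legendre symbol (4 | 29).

1

Pull out 2^2: since 29 ≡ 5 (mod 8), (2/29) = -1, so (2/29)^2 = +1.
Reached (1/29) = 1. Collecting the sign flips along the way, the symbol is +1.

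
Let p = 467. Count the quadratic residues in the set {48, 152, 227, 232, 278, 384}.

4

(48/467) = +1 → QR.
(152/467) = +1 → QR.
(227/467) = +1 → QR.
(232/467) = +1 → QR.
(278/467) = -1 → non-residue.
(384/467) = -1 → non-residue.
Total quadratic residues among the 6: 4.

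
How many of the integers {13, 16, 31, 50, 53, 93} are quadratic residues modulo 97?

5

(13/97) = -1 → non-residue.
(16/97) = +1 → QR.
(31/97) = +1 → QR.
(50/97) = +1 → QR.
(53/97) = +1 → QR.
(93/97) = +1 → QR.
Total quadratic residues among the 6: 5.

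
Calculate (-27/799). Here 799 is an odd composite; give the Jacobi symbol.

First reduce: -27 ≡ 772 (mod 799).
Pull out 2^2: since 799 ≡ 7 (mod 8), (2/799) = +1, so (2/799)^2 = +1.
Reciprocity: 193 ≡ 1 and 799 ≡ 3 (mod 4), so (193/799) = +(799/193).
Reduce top mod 193: now compute (27/193).
Reciprocity: 27 ≡ 3 and 193 ≡ 1 (mod 4), so (27/193) = +(193/27).
Reduce top mod 27: now compute (4/27).
Pull out 2^2: since 27 ≡ 3 (mod 8), (2/27) = -1, so (2/27)^2 = +1.
Reached (1/27) = 1. Collecting the sign flips along the way, the symbol is +1.

1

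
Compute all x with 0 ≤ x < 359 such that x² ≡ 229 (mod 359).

Since 359 ≡ 3 (mod 4), a square root of 229 is 229^((359+1)/4) = 229^90 mod 359.
Repeated squaring: 229^2≡27, 229^4≡11, 229^8≡121, 229^16≡281, 229^32≡340, 229^64≡2 (mod 359).
229^90 = 229^(64+16+8+2) ≡ 128 (mod 359).
Check: 128² = 16384 ≡ 229 (mod 359). The two roots are 128 and 231.

128, 231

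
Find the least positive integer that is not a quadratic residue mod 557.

(2/557) = −1, so 2 is the smallest positive non-residue mod 557.

2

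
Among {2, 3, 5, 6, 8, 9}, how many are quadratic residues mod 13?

(2/13) = -1 → non-residue.
(3/13) = +1 → QR.
(5/13) = -1 → non-residue.
(6/13) = -1 → non-residue.
(8/13) = -1 → non-residue.
(9/13) = +1 → QR.
Total quadratic residues among the 6: 2.

2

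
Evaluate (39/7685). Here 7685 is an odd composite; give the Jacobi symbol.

1

Reciprocity: 39 ≡ 3 and 7685 ≡ 1 (mod 4), so (39/7685) = +(7685/39).
Reduce top mod 39: now compute (2/39).
Pull out 2: since 39 ≡ 7 (mod 8), (2/39) = +1.
Reached (1/39) = 1. Collecting the sign flips along the way, the symbol is +1.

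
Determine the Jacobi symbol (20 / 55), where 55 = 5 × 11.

0

Pull out 2^2: since 55 ≡ 7 (mod 8), (2/55) = +1, so (2/55)^2 = +1.
Reciprocity: 5 ≡ 1 and 55 ≡ 3 (mod 4), so (5/55) = +(55/5).
Reduce top mod 5: now compute (0/5).
Top reduces to 0: gcd > 1, so the symbol is 0.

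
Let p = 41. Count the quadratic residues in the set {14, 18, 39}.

(14/41) = -1 → non-residue.
(18/41) = +1 → QR.
(39/41) = +1 → QR.
Total quadratic residues among the 3: 2.

2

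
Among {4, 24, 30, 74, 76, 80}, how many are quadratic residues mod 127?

4

(4/127) = +1 → QR.
(24/127) = -1 → non-residue.
(30/127) = +1 → QR.
(74/127) = +1 → QR.
(76/127) = +1 → QR.
(80/127) = -1 → non-residue.
Total quadratic residues among the 6: 4.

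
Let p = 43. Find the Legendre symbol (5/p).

Euler's criterion: (5/43) ≡ 5^21 (mod 43).
5^2 ≡ 25 (mod 43)
5^4 ≡ 23 (mod 43)
5^8 ≡ 13 (mod 43)
5^16 ≡ 40 (mod 43)
5^21 = 5^(16+4+1) ≡ 42 (mod 43).
Result is 42 ≡ −1, so (5/43) = −1.

-1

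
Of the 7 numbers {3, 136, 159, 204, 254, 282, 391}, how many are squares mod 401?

3

(3/401) = -1 → non-residue.
(136/401) = -1 → non-residue.
(159/401) = +1 → QR.
(204/401) = +1 → QR.
(254/401) = -1 → non-residue.
(282/401) = -1 → non-residue.
(391/401) = +1 → QR.
Total quadratic residues among the 7: 3.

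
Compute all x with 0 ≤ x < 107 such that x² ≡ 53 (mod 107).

Since 107 ≡ 3 (mod 4), a square root of 53 is 53^((107+1)/4) = 53^27 mod 107.
Repeated squaring: 53^2≡27, 53^4≡87, 53^8≡79, 53^16≡35 (mod 107).
53^27 = 53^(16+8+2+1) ≡ 69 (mod 107).
Check: 69² = 4761 ≡ 53 (mod 107). The two roots are 38 and 69.

38, 69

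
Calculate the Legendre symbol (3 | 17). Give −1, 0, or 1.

Euler's criterion: (3/17) ≡ 3^8 (mod 17).
3^2 ≡ 9 (mod 17)
3^4 ≡ 13 (mod 17)
3^8 ≡ 16 (mod 17)
3^8 = 3^(8) ≡ 16 (mod 17).
Result is 16 ≡ −1, so (3/17) = −1.

-1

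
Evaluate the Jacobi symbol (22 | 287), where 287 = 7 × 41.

-1

Pull out 2: since 287 ≡ 7 (mod 8), (2/287) = +1.
Reciprocity: 11 ≡ 3 and 287 ≡ 3 (mod 4), so (11/287) = −(287/11).
Reduce top mod 11: now compute (1/11).
Reached (1/11) = 1. Collecting the sign flips along the way, the symbol is -1.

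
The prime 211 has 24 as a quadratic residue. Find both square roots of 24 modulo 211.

92, 119

Since 211 ≡ 3 (mod 4), a square root of 24 is 24^((211+1)/4) = 24^53 mod 211.
Repeated squaring: 24^2≡154, 24^4≡84, 24^8≡93, 24^16≡209, 24^32≡4 (mod 211).
24^53 = 24^(32+16+4+1) ≡ 119 (mod 211).
Check: 119² = 14161 ≡ 24 (mod 211). The two roots are 92 and 119.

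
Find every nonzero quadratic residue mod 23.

Square k = 1,…,11 (k and 23−k give the same square):
1²=1, 2²=4, 3²=9, 4²=16, 5²≡2, 6²≡13, 7²≡3, 8²≡18, 9²≡12, 10²≡8, 11²≡6 (mod 23).
So the quadratic residues mod 23 are {1, 2, 3, 4, 6, 8, 9, 12, 13, 16, 18}.

1 2 3 4 6 8 9 12 13 16 18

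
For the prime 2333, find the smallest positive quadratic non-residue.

(2/2333) = −1, so 2 is the smallest positive non-residue mod 2333.

2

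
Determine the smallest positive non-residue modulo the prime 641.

3

(2/641) = +1, so 2 is a residue.
(3/641) = −1, so 3 is the smallest positive non-residue mod 641.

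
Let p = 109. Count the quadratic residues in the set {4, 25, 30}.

(4/109) = +1 → QR.
(25/109) = +1 → QR.
(30/109) = -1 → non-residue.
Total quadratic residues among the 3: 2.

2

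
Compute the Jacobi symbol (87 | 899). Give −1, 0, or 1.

Reciprocity: 87 ≡ 3 and 899 ≡ 3 (mod 4), so (87/899) = −(899/87).
Reduce top mod 87: now compute (29/87).
Reciprocity: 29 ≡ 1 and 87 ≡ 3 (mod 4), so (29/87) = +(87/29).
Reduce top mod 29: now compute (0/29).
Top reduces to 0: gcd > 1, so the symbol is 0.

0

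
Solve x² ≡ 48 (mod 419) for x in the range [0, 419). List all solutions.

Since 419 ≡ 3 (mod 4), a square root of 48 is 48^((419+1)/4) = 48^105 mod 419.
Repeated squaring: 48^2≡209, 48^4≡105, 48^8≡131, 48^16≡401, 48^32≡324, 48^64≡226 (mod 419).
48^105 = 48^(64+32+8+1) ≡ 116 (mod 419).
Check: 116² = 13456 ≡ 48 (mod 419). The two roots are 116 and 303.

116, 303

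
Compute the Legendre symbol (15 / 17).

1

Reciprocity: 15 ≡ 3 and 17 ≡ 1 (mod 4), so (15/17) = +(17/15).
Reduce top mod 15: now compute (2/15).
Pull out 2: since 15 ≡ 7 (mod 8), (2/15) = +1.
Reached (1/15) = 1. Collecting the sign flips along the way, the symbol is +1.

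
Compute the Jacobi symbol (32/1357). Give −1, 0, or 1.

-1

Pull out 2^5: since 1357 ≡ 5 (mod 8), (2/1357) = -1, so (2/1357)^5 = -1.
Reached (1/1357) = 1. Collecting the sign flips along the way, the symbol is -1.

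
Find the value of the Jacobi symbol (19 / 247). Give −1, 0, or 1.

0

Reciprocity: 19 ≡ 3 and 247 ≡ 3 (mod 4), so (19/247) = −(247/19).
Reduce top mod 19: now compute (0/19).
Top reduces to 0: gcd > 1, so the symbol is 0.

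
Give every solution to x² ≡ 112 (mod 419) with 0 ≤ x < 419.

37, 382

Since 419 ≡ 3 (mod 4), a square root of 112 is 112^((419+1)/4) = 112^105 mod 419.
Repeated squaring: 112^2≡393, 112^4≡257, 112^8≡266, 112^16≡364, 112^32≡92, 112^64≡84 (mod 419).
112^105 = 112^(64+32+8+1) ≡ 37 (mod 419).
Check: 37² = 1369 ≡ 112 (mod 419). The two roots are 37 and 382.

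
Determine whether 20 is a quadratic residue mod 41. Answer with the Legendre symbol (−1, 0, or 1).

1

Euler's criterion: (20/41) ≡ 20^20 (mod 41).
20^2 ≡ 31 (mod 41)
20^4 ≡ 18 (mod 41)
20^8 ≡ 37 (mod 41)
20^16 ≡ 16 (mod 41)
20^20 = 20^(16+4) ≡ 1 (mod 41).
Result is 1, so (20/41) = 1.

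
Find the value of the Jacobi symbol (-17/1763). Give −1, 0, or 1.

First reduce: -17 ≡ 1746 (mod 1763).
Pull out 2: since 1763 ≡ 3 (mod 8), (2/1763) = -1.
Reciprocity: 873 ≡ 1 and 1763 ≡ 3 (mod 4), so (873/1763) = +(1763/873).
Reduce top mod 873: now compute (17/873).
Reciprocity: 17 ≡ 1 and 873 ≡ 1 (mod 4), so (17/873) = +(873/17).
Reduce top mod 17: now compute (6/17).
Pull out 2: since 17 ≡ 1 (mod 8), (2/17) = +1.
Reciprocity: 3 ≡ 3 and 17 ≡ 1 (mod 4), so (3/17) = +(17/3).
Reduce top mod 3: now compute (2/3).
Pull out 2: since 3 ≡ 3 (mod 8), (2/3) = -1.
Reached (1/3) = 1. Collecting the sign flips along the way, the symbol is +1.

1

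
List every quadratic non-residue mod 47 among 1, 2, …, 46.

5,10,11,13,15,19,20,22,23,26,29,30,31,33,35,38,39,40,41,43,44,45,46

Square k = 1,…,23 (k and 47−k give the same square):
1²=1, 2²=4, 3²=9, 4²=16, 5²=25, 6²=36, 7²≡2, 8²≡17, 9²≡34, 10²≡6, 11²≡27, 12²≡3, 13²≡28, 14²≡8, 15²≡37, 16²≡21, 17²≡7, 18²≡42, 19²≡32, 20²≡24, 21²≡18, 22²≡14, 23²≡12 (mod 47).
The residues are {1, 2, 3, 4, 6, 7, 8, 9, 12, 14, 16, 17, 18, 21, 24, 25, 27, 28, 32, 34, 36, 37, 42}; the non-residues are the remaining 23 nonzero classes.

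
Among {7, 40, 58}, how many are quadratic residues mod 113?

(7/113) = +1 → QR.
(40/113) = -1 → non-residue.
(58/113) = -1 → non-residue.
Total quadratic residues among the 3: 1.

1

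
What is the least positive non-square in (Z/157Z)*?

2

(2/157) = −1, so 2 is the smallest positive non-residue mod 157.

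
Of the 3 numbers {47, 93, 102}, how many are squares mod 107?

(47/107) = +1 → QR.
(93/107) = -1 → non-residue.
(102/107) = +1 → QR.
Total quadratic residues among the 3: 2.

2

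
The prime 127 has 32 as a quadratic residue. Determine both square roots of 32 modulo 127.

63, 64

Since 127 ≡ 3 (mod 4), a square root of 32 is 32^((127+1)/4) = 32^32 mod 127.
Repeated squaring: 32^2≡8, 32^4≡64, 32^8≡32, 32^16≡8, 32^32≡64 (mod 127).
32^32 = 32^(32) ≡ 64 (mod 127).
Check: 64² = 4096 ≡ 32 (mod 127). The two roots are 63 and 64.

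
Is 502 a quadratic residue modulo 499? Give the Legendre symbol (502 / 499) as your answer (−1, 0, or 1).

Euler's criterion: (502/499) ≡ 3^249 (mod 499).
3^2 ≡ 9 (mod 499)
3^4 ≡ 81 (mod 499)
3^8 ≡ 74 (mod 499)
3^16 ≡ 486 (mod 499)
3^32 ≡ 169 (mod 499)
3^64 ≡ 118 (mod 499)
3^128 ≡ 451 (mod 499)
3^249 = 3^(128+64+32+16+8+1) ≡ 498 (mod 499).
Result is 498 ≡ −1, so (502/499) = −1.

-1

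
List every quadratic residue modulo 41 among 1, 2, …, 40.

1,2,4,5,8,9,10,16,18,20,21,23,25,31,32,33,36,37,39,40

Square k = 1,…,20 (k and 41−k give the same square):
1²=1, 2²=4, 3²=9, 4²=16, 5²=25, 6²=36, 7²≡8, 8²≡23, 9²≡40, 10²≡18, 11²≡39, 12²≡21, 13²≡5, 14²≡32, 15²≡20, 16²≡10, 17²≡2, 18²≡37, 19²≡33, 20²≡31 (mod 41).
So the quadratic residues mod 41 are {1, 2, 4, 5, 8, 9, 10, 16, 18, 20, 21, 23, 25, 31, 32, 33, 36, 37, 39, 40}.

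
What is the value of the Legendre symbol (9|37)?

Reciprocity: 9 ≡ 1 and 37 ≡ 1 (mod 4), so (9/37) = +(37/9).
Reduce top mod 9: now compute (1/9).
Reached (1/9) = 1. Collecting the sign flips along the way, the symbol is +1.

1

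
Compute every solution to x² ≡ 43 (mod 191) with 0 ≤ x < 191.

Since 191 ≡ 3 (mod 4), a square root of 43 is 43^((191+1)/4) = 43^48 mod 191.
Repeated squaring: 43^2≡130, 43^4≡92, 43^8≡60, 43^16≡162, 43^32≡77 (mod 191).
43^48 = 43^(32+16) ≡ 59 (mod 191).
Check: 59² = 3481 ≡ 43 (mod 191). The two roots are 59 and 132.

59, 132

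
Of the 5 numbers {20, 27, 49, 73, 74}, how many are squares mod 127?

3

(20/127) = -1 → non-residue.
(27/127) = -1 → non-residue.
(49/127) = +1 → QR.
(73/127) = +1 → QR.
(74/127) = +1 → QR.
Total quadratic residues among the 5: 3.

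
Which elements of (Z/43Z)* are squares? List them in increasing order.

1,4,6,9,10,11,13,14,15,16,17,21,23,24,25,31,35,36,38,40,41

Square k = 1,…,21 (k and 43−k give the same square):
1²=1, 2²=4, 3²=9, 4²=16, 5²=25, 6²=36, 7²≡6, 8²≡21, 9²≡38, 10²≡14, 11²≡35, 12²≡15, 13²≡40, 14²≡24, 15²≡10, 16²≡41, 17²≡31, 18²≡23, 19²≡17, 20²≡13, 21²≡11 (mod 43).
So the quadratic residues mod 43 are {1, 4, 6, 9, 10, 11, 13, 14, 15, 16, 17, 21, 23, 24, 25, 31, 35, 36, 38, 40, 41}.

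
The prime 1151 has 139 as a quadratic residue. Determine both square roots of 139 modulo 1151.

Since 1151 ≡ 3 (mod 4), a square root of 139 is 139^((1151+1)/4) = 139^288 mod 1151.
Repeated squaring: 139^2≡905, 139^4≡664, 139^8≡63, 139^16≡516, 139^32≡375, 139^64≡203, 139^128≡924, 139^256≡885 (mod 1151).
139^288 = 139^(256+32) ≡ 387 (mod 1151).
Check: 387² = 149769 ≡ 139 (mod 1151). The two roots are 387 and 764.

387, 764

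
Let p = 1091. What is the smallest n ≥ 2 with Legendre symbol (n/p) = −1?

2

(2/1091) = −1, so 2 is the smallest positive non-residue mod 1091.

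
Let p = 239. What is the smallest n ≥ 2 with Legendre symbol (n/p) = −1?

(2/239) = +1, so 2 is a residue.
(3/239) = +1, so 3 is a residue.
(4/239) = +1, so 4 is a residue.
(5/239) = +1, so 5 is a residue.
(6/239) = +1, so 6 is a residue.
(7/239) = −1, so 7 is the smallest positive non-residue mod 239.

7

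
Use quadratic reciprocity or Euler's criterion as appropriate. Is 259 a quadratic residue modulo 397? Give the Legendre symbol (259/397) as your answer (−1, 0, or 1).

Reciprocity: 259 ≡ 3 and 397 ≡ 1 (mod 4), so (259/397) = +(397/259).
Reduce top mod 259: now compute (138/259).
Pull out 2: since 259 ≡ 3 (mod 8), (2/259) = -1.
Reciprocity: 69 ≡ 1 and 259 ≡ 3 (mod 4), so (69/259) = +(259/69).
Reduce top mod 69: now compute (52/69).
Pull out 2^2: since 69 ≡ 5 (mod 8), (2/69) = -1, so (2/69)^2 = +1.
Reciprocity: 13 ≡ 1 and 69 ≡ 1 (mod 4), so (13/69) = +(69/13).
Reduce top mod 13: now compute (4/13).
Pull out 2^2: since 13 ≡ 5 (mod 8), (2/13) = -1, so (2/13)^2 = +1.
Reached (1/13) = 1. Collecting the sign flips along the way, the symbol is -1.

-1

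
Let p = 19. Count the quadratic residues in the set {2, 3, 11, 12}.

(2/19) = -1 → non-residue.
(3/19) = -1 → non-residue.
(11/19) = +1 → QR.
(12/19) = -1 → non-residue.
Total quadratic residues among the 4: 1.

1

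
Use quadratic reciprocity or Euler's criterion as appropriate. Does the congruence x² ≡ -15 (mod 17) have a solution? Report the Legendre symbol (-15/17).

1

First reduce: -15 ≡ 2 (mod 17).
Pull out 2: since 17 ≡ 1 (mod 8), (2/17) = +1.
Reached (1/17) = 1. Collecting the sign flips along the way, the symbol is +1.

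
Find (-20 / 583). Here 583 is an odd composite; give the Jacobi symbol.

1

First reduce: -20 ≡ 563 (mod 583).
Reciprocity: 563 ≡ 3 and 583 ≡ 3 (mod 4), so (563/583) = −(583/563).
Reduce top mod 563: now compute (20/563).
Pull out 2^2: since 563 ≡ 3 (mod 8), (2/563) = -1, so (2/563)^2 = +1.
Reciprocity: 5 ≡ 1 and 563 ≡ 3 (mod 4), so (5/563) = +(563/5).
Reduce top mod 5: now compute (3/5).
Reciprocity: 3 ≡ 3 and 5 ≡ 1 (mod 4), so (3/5) = +(5/3).
Reduce top mod 3: now compute (2/3).
Pull out 2: since 3 ≡ 3 (mod 8), (2/3) = -1.
Reached (1/3) = 1. Collecting the sign flips along the way, the symbol is +1.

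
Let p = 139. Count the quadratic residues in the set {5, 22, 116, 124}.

(5/139) = +1 → QR.
(22/139) = -1 → non-residue.
(116/139) = +1 → QR.
(124/139) = +1 → QR.
Total quadratic residues among the 4: 3.

3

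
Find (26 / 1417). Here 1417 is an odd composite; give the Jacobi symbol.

0

Pull out 2: since 1417 ≡ 1 (mod 8), (2/1417) = +1.
Reciprocity: 13 ≡ 1 and 1417 ≡ 1 (mod 4), so (13/1417) = +(1417/13).
Reduce top mod 13: now compute (0/13).
Top reduces to 0: gcd > 1, so the symbol is 0.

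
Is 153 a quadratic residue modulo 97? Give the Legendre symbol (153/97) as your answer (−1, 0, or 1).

-1

First reduce: 153 ≡ 56 (mod 97).
Pull out 2^3: since 97 ≡ 1 (mod 8), (2/97) = +1, so (2/97)^3 = +1.
Reciprocity: 7 ≡ 3 and 97 ≡ 1 (mod 4), so (7/97) = +(97/7).
Reduce top mod 7: now compute (6/7).
Pull out 2: since 7 ≡ 7 (mod 8), (2/7) = +1.
Reciprocity: 3 ≡ 3 and 7 ≡ 3 (mod 4), so (3/7) = −(7/3).
Reduce top mod 3: now compute (1/3).
Reached (1/3) = 1. Collecting the sign flips along the way, the symbol is -1.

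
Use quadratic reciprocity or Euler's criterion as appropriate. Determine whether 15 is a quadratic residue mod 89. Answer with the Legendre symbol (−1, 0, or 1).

Reciprocity: 15 ≡ 3 and 89 ≡ 1 (mod 4), so (15/89) = +(89/15).
Reduce top mod 15: now compute (14/15).
Pull out 2: since 15 ≡ 7 (mod 8), (2/15) = +1.
Reciprocity: 7 ≡ 3 and 15 ≡ 3 (mod 4), so (7/15) = −(15/7).
Reduce top mod 7: now compute (1/7).
Reached (1/7) = 1. Collecting the sign flips along the way, the symbol is -1.

-1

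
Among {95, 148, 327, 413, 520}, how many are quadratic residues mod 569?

(95/569) = -1 → non-residue.
(148/569) = -1 → non-residue.
(327/569) = +1 → QR.
(413/569) = -1 → non-residue.
(520/569) = +1 → QR.
Total quadratic residues among the 5: 2.

2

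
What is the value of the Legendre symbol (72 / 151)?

1

Pull out 2^3: since 151 ≡ 7 (mod 8), (2/151) = +1, so (2/151)^3 = +1.
Reciprocity: 9 ≡ 1 and 151 ≡ 3 (mod 4), so (9/151) = +(151/9).
Reduce top mod 9: now compute (7/9).
Reciprocity: 7 ≡ 3 and 9 ≡ 1 (mod 4), so (7/9) = +(9/7).
Reduce top mod 7: now compute (2/7).
Pull out 2: since 7 ≡ 7 (mod 8), (2/7) = +1.
Reached (1/7) = 1. Collecting the sign flips along the way, the symbol is +1.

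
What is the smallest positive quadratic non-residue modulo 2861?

2

(2/2861) = −1, so 2 is the smallest positive non-residue mod 2861.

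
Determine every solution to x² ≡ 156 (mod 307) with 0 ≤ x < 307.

Since 307 ≡ 3 (mod 4), a square root of 156 is 156^((307+1)/4) = 156^77 mod 307.
Repeated squaring: 156^2≡83, 156^4≡135, 156^8≡112, 156^16≡264, 156^32≡7, 156^64≡49 (mod 307).
156^77 = 156^(64+8+4+1) ≡ 69 (mod 307).
Check: 69² = 4761 ≡ 156 (mod 307). The two roots are 69 and 238.

69, 238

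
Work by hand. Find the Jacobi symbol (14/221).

-1

Pull out 2: since 221 ≡ 5 (mod 8), (2/221) = -1.
Reciprocity: 7 ≡ 3 and 221 ≡ 1 (mod 4), so (7/221) = +(221/7).
Reduce top mod 7: now compute (4/7).
Pull out 2^2: since 7 ≡ 7 (mod 8), (2/7) = +1, so (2/7)^2 = +1.
Reached (1/7) = 1. Collecting the sign flips along the way, the symbol is -1.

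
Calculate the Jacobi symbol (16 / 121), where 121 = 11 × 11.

Pull out 2^4: since 121 ≡ 1 (mod 8), (2/121) = +1, so (2/121)^4 = +1.
Reached (1/121) = 1. Collecting the sign flips along the way, the symbol is +1.

1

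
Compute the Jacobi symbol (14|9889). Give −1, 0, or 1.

Pull out 2: since 9889 ≡ 1 (mod 8), (2/9889) = +1.
Reciprocity: 7 ≡ 3 and 9889 ≡ 1 (mod 4), so (7/9889) = +(9889/7).
Reduce top mod 7: now compute (5/7).
Reciprocity: 5 ≡ 1 and 7 ≡ 3 (mod 4), so (5/7) = +(7/5).
Reduce top mod 5: now compute (2/5).
Pull out 2: since 5 ≡ 5 (mod 8), (2/5) = -1.
Reached (1/5) = 1. Collecting the sign flips along the way, the symbol is -1.

-1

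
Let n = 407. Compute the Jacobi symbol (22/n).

0

Pull out 2: since 407 ≡ 7 (mod 8), (2/407) = +1.
Reciprocity: 11 ≡ 3 and 407 ≡ 3 (mod 4), so (11/407) = −(407/11).
Reduce top mod 11: now compute (0/11).
Top reduces to 0: gcd > 1, so the symbol is 0.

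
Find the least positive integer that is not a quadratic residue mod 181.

2

(2/181) = −1, so 2 is the smallest positive non-residue mod 181.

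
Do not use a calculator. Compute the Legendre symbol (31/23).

1

First reduce: 31 ≡ 8 (mod 23).
Pull out 2^3: since 23 ≡ 7 (mod 8), (2/23) = +1, so (2/23)^3 = +1.
Reached (1/23) = 1. Collecting the sign flips along the way, the symbol is +1.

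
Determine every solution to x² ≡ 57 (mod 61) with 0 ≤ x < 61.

61 ≡ 1 (mod 4), so we find a root by search.
Trying successive values, 22² = 484 ≡ 57 (mod 61). The other root is 61 − 22 = 39.

22, 39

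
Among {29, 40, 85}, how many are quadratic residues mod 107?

3

(29/107) = +1 → QR.
(40/107) = +1 → QR.
(85/107) = +1 → QR.
Total quadratic residues among the 3: 3.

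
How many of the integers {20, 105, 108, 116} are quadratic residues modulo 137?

(20/137) = -1 → non-residue.
(105/137) = +1 → QR.
(108/137) = -1 → non-residue.
(116/137) = -1 → non-residue.
Total quadratic residues among the 4: 1.

1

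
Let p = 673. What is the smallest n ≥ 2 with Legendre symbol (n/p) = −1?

5

(2/673) = +1, so 2 is a residue.
(3/673) = +1, so 3 is a residue.
(4/673) = +1, so 4 is a residue.
(5/673) = −1, so 5 is the smallest positive non-residue mod 673.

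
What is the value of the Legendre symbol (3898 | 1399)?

1

First reduce: 3898 ≡ 1100 (mod 1399).
Pull out 2^2: since 1399 ≡ 7 (mod 8), (2/1399) = +1, so (2/1399)^2 = +1.
Reciprocity: 275 ≡ 3 and 1399 ≡ 3 (mod 4), so (275/1399) = −(1399/275).
Reduce top mod 275: now compute (24/275).
Pull out 2^3: since 275 ≡ 3 (mod 8), (2/275) = -1, so (2/275)^3 = -1.
Reciprocity: 3 ≡ 3 and 275 ≡ 3 (mod 4), so (3/275) = −(275/3).
Reduce top mod 3: now compute (2/3).
Pull out 2: since 3 ≡ 3 (mod 8), (2/3) = -1.
Reached (1/3) = 1. Collecting the sign flips along the way, the symbol is +1.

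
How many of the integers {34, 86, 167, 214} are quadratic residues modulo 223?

(34/223) = +1 → QR.
(86/223) = +1 → QR.
(167/223) = -1 → non-residue.
(214/223) = -1 → non-residue.
Total quadratic residues among the 4: 2.

2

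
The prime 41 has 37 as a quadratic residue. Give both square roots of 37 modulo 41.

41 ≡ 1 (mod 4), so we find a root by search.
Trying successive values, 18² = 324 ≡ 37 (mod 41). The other root is 41 − 18 = 23.

18, 23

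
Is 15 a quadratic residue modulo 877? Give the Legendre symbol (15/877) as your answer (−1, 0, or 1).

Euler's criterion: (15/877) ≡ 15^438 (mod 877).
15^2 ≡ 225 (mod 877)
15^4 ≡ 636 (mod 877)
15^8 ≡ 199 (mod 877)
15^16 ≡ 136 (mod 877)
15^32 ≡ 79 (mod 877)
15^64 ≡ 102 (mod 877)
15^128 ≡ 757 (mod 877)
15^256 ≡ 368 (mod 877)
15^438 = 15^(256+128+32+16+4+2) ≡ 876 (mod 877).
Result is 876 ≡ −1, so (15/877) = −1.

-1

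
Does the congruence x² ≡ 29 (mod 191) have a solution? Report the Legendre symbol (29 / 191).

Reciprocity: 29 ≡ 1 and 191 ≡ 3 (mod 4), so (29/191) = +(191/29).
Reduce top mod 29: now compute (17/29).
Reciprocity: 17 ≡ 1 and 29 ≡ 1 (mod 4), so (17/29) = +(29/17).
Reduce top mod 17: now compute (12/17).
Pull out 2^2: since 17 ≡ 1 (mod 8), (2/17) = +1, so (2/17)^2 = +1.
Reciprocity: 3 ≡ 3 and 17 ≡ 1 (mod 4), so (3/17) = +(17/3).
Reduce top mod 3: now compute (2/3).
Pull out 2: since 3 ≡ 3 (mod 8), (2/3) = -1.
Reached (1/3) = 1. Collecting the sign flips along the way, the symbol is -1.

-1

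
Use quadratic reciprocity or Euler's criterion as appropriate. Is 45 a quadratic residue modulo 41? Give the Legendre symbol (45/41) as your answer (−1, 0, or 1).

Euler's criterion: (45/41) ≡ 4^20 (mod 41).
4^2 ≡ 16 (mod 41)
4^4 ≡ 10 (mod 41)
4^8 ≡ 18 (mod 41)
4^16 ≡ 37 (mod 41)
4^20 = 4^(16+4) ≡ 1 (mod 41).
Result is 1, so (45/41) = 1.

1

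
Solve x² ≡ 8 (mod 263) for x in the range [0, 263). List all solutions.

43, 220

Since 263 ≡ 3 (mod 4), a square root of 8 is 8^((263+1)/4) = 8^66 mod 263.
Repeated squaring: 8^2≡64, 8^4≡151, 8^8≡183, 8^16≡88, 8^32≡117, 8^64≡13 (mod 263).
8^66 = 8^(64+2) ≡ 43 (mod 263).
Check: 43² = 1849 ≡ 8 (mod 263). The two roots are 43 and 220.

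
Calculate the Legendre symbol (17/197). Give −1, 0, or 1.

-1

Reciprocity: 17 ≡ 1 and 197 ≡ 1 (mod 4), so (17/197) = +(197/17).
Reduce top mod 17: now compute (10/17).
Pull out 2: since 17 ≡ 1 (mod 8), (2/17) = +1.
Reciprocity: 5 ≡ 1 and 17 ≡ 1 (mod 4), so (5/17) = +(17/5).
Reduce top mod 5: now compute (2/5).
Pull out 2: since 5 ≡ 5 (mod 8), (2/5) = -1.
Reached (1/5) = 1. Collecting the sign flips along the way, the symbol is -1.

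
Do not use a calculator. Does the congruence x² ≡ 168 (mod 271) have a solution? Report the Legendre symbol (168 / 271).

-1

Euler's criterion: (168/271) ≡ 168^135 (mod 271).
168^2 ≡ 40 (mod 271)
168^4 ≡ 245 (mod 271)
168^8 ≡ 134 (mod 271)
168^16 ≡ 70 (mod 271)
168^32 ≡ 22 (mod 271)
168^64 ≡ 213 (mod 271)
168^128 ≡ 112 (mod 271)
168^135 = 168^(128+4+2+1) ≡ 270 (mod 271).
Result is 270 ≡ −1, so (168/271) = −1.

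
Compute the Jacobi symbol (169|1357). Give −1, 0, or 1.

1

Reciprocity: 169 ≡ 1 and 1357 ≡ 1 (mod 4), so (169/1357) = +(1357/169).
Reduce top mod 169: now compute (5/169).
Reciprocity: 5 ≡ 1 and 169 ≡ 1 (mod 4), so (5/169) = +(169/5).
Reduce top mod 5: now compute (4/5).
Pull out 2^2: since 5 ≡ 5 (mod 8), (2/5) = -1, so (2/5)^2 = +1.
Reached (1/5) = 1. Collecting the sign flips along the way, the symbol is +1.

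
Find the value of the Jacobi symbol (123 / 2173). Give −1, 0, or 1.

0

Reciprocity: 123 ≡ 3 and 2173 ≡ 1 (mod 4), so (123/2173) = +(2173/123).
Reduce top mod 123: now compute (82/123).
Pull out 2: since 123 ≡ 3 (mod 8), (2/123) = -1.
Reciprocity: 41 ≡ 1 and 123 ≡ 3 (mod 4), so (41/123) = +(123/41).
Reduce top mod 41: now compute (0/41).
Top reduces to 0: gcd > 1, so the symbol is 0.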